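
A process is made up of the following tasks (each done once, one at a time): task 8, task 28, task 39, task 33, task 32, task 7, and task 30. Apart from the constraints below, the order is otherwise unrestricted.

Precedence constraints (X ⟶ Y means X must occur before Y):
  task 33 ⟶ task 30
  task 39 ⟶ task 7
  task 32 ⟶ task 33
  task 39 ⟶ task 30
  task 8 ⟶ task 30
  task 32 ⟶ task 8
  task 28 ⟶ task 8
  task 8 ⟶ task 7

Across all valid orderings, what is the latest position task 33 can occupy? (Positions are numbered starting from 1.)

Following the constraints forward from task 33, its only required successor is task 30.
So at least 1 task follows task 33, putting task 33 no later than position 6. That position is achievable by scheduling everything else first.

6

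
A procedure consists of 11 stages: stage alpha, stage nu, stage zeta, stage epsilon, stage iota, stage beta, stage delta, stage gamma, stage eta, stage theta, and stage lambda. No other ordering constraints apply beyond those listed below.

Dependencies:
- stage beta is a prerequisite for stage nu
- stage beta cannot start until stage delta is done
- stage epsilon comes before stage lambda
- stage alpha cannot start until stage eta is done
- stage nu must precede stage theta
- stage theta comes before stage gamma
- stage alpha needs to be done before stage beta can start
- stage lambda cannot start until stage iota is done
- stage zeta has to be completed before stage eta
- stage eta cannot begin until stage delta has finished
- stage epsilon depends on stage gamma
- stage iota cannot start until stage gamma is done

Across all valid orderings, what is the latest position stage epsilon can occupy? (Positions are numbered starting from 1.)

Following the constraints forward from stage epsilon, its only required successor is stage lambda.
With 1 mandatory successor out of 11 stages total, the latest slot for stage epsilon is 11−1 = 10, and it's reachable by doing all non-successors before stage epsilon.

10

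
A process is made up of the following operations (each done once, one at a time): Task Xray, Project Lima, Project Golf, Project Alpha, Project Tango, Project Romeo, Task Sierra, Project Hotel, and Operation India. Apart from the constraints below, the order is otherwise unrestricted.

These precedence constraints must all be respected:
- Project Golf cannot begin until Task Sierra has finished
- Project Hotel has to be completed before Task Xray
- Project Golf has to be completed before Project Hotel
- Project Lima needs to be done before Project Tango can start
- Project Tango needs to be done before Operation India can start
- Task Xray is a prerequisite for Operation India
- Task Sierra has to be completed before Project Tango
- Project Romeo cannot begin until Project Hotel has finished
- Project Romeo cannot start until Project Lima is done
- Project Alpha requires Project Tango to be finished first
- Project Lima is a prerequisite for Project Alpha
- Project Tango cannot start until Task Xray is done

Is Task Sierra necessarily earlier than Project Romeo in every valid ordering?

Yes

Chaining the stated constraints: Task Sierra → Project Golf → Project Hotel → Project Romeo.
So Task Sierra must precede Project Romeo in any valid ordering.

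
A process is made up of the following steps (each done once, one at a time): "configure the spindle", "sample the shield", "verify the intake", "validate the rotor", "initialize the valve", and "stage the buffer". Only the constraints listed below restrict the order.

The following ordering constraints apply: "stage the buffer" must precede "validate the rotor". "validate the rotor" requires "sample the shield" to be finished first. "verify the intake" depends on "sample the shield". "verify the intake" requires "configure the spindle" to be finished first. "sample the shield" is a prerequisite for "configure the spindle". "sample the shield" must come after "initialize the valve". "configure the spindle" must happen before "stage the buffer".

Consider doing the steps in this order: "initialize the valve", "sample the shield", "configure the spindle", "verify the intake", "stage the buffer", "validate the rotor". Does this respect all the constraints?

Going through the constraints one by one, each required predecessor appears earlier in the sequence than its dependent — e.g. "sample the shield" (position 2) is before "validate the rotor" (position 6), as required.

Yes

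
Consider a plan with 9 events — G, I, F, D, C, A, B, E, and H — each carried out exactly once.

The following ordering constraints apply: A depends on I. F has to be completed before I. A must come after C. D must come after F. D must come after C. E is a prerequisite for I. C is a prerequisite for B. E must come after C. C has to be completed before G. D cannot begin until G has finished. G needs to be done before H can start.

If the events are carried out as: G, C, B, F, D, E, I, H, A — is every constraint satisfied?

No

The sequence places G ahead of C.
That contradicts the constraint that C must precede G.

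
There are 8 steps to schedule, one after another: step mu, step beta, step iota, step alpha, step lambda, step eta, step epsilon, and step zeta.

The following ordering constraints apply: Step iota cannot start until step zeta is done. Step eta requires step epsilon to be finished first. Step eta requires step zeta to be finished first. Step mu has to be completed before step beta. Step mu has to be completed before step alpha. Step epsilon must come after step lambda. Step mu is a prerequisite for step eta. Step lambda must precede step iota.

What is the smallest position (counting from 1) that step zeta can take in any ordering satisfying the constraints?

No constraint forces any other step before step zeta, so it can be placed first.

1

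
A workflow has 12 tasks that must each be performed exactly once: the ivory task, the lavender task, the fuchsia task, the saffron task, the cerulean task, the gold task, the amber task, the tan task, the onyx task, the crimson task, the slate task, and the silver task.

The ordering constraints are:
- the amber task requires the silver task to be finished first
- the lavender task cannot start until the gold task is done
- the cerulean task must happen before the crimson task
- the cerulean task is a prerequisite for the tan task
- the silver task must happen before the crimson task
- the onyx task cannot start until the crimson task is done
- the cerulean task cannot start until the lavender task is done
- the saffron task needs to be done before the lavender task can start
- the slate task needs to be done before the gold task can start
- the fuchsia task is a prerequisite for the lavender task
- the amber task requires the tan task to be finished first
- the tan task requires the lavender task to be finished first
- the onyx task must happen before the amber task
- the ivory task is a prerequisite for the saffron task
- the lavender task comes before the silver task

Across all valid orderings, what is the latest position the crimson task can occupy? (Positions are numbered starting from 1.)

The tasks that are forced after the crimson task, directly or by a chain of constraints, are the amber task, the onyx task. That's 2 tasks.
With 2 mandatory successors out of 12 tasks total, the latest slot for the crimson task is 12−2 = 10, and it's reachable by doing all non-successors before the crimson task.

10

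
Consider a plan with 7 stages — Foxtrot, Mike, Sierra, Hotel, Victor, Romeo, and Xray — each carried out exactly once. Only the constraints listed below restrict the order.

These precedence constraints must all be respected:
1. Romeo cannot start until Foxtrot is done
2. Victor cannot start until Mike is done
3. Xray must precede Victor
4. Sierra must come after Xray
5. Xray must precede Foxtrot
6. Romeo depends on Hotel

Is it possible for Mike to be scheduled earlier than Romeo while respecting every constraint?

Yes

Nothing in the constraints forces Romeo before Mike — there is no chain from Romeo to Mike.
So a valid ordering placing Mike earlier than Romeo exists.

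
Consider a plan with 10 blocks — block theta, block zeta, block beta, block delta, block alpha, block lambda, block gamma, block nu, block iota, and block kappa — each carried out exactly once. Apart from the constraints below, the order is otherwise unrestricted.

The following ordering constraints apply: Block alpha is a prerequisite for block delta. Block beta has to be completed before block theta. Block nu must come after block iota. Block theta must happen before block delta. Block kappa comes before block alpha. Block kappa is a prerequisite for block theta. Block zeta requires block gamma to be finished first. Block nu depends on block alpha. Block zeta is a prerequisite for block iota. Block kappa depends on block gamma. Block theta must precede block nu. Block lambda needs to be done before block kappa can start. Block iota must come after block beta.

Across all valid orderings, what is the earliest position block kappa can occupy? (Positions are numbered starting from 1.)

3

Working backwards through the constraints from block kappa, its full set of required predecessors is block lambda, block gamma — 2 of them.
With 2 mandatory predecessors, the earliest block kappa can sit is position 2+1 = 3, and placing just those 2 first achieves it.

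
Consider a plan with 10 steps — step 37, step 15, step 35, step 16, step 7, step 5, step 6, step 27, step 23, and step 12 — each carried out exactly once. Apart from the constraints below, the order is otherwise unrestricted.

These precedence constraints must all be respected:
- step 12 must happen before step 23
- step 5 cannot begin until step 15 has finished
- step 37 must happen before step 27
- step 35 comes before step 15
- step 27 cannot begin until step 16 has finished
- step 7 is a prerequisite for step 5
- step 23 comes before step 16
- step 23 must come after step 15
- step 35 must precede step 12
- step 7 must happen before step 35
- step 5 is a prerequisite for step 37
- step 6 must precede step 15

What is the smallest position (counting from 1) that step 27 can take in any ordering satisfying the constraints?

10

The steps that are forced before step 27, directly or transitively, are step 37, step 15, step 35, step 16, step 7, step 5, step 6, step 23, step 12. That's 9 steps.
With 9 mandatory predecessors, the earliest step 27 can sit is position 9+1 = 10, and placing just those 9 first achieves it.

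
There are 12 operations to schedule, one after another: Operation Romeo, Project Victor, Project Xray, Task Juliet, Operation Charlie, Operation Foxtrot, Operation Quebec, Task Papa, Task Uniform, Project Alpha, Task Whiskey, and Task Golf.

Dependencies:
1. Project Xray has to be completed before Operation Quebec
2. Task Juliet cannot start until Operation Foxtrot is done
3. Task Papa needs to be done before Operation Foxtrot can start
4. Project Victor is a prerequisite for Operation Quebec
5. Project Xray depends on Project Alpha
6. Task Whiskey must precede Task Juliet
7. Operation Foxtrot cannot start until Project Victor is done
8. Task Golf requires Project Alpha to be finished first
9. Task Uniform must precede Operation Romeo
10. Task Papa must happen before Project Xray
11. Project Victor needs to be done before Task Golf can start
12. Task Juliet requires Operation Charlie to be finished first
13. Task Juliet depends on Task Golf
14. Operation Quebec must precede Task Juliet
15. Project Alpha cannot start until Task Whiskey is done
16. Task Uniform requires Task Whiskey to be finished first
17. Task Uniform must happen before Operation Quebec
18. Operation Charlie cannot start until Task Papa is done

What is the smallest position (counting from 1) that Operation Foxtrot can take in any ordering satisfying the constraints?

The operations that are forced before Operation Foxtrot, directly or transitively, are Project Victor, Task Papa. That's 2 operations.
So at minimum 2 operations come before Operation Foxtrot, putting Operation Foxtrot no earlier than position 3. That position is achievable by scheduling exactly those predecessors first.

3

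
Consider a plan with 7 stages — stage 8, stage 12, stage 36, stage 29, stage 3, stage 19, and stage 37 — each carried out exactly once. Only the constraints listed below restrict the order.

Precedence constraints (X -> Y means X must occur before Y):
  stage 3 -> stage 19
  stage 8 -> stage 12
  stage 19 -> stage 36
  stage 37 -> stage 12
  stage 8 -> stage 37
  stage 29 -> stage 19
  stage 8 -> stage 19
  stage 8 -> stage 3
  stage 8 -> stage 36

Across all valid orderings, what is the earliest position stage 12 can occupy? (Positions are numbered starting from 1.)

Working backwards through the constraints from stage 12, its full set of required predecessors is stage 8, stage 37 — 2 of them.
So at minimum 2 stages come before stage 12, putting stage 12 no earlier than position 3. That position is achievable by scheduling exactly those predecessors first.

3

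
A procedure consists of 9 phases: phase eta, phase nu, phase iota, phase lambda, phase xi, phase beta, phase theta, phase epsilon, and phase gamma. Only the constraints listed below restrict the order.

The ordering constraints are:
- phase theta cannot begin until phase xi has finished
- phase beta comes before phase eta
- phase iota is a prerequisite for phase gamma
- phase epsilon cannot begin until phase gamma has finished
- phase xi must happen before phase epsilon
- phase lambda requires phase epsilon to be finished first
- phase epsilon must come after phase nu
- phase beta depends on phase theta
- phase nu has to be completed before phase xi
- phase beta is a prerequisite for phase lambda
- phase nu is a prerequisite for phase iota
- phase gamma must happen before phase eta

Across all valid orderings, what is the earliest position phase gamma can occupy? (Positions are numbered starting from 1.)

Working backwards through the constraints from phase gamma, its full set of required predecessors is phase nu, phase iota — 2 of them.
So at minimum 2 phases come before phase gamma, putting phase gamma no earlier than position 3. That position is achievable by scheduling exactly those predecessors first.

3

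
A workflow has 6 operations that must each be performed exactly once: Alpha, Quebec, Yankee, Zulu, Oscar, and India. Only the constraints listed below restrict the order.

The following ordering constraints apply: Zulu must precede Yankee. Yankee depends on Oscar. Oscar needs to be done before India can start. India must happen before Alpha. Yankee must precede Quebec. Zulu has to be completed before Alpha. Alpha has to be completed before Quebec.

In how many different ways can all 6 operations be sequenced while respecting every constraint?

The operations with no prerequisites are Zulu, Oscar; any of them can be placed first.
Enumerating by repeatedly choosing an available operation (one whose prerequisites are all placed) gives 8 distinct complete orderings.

8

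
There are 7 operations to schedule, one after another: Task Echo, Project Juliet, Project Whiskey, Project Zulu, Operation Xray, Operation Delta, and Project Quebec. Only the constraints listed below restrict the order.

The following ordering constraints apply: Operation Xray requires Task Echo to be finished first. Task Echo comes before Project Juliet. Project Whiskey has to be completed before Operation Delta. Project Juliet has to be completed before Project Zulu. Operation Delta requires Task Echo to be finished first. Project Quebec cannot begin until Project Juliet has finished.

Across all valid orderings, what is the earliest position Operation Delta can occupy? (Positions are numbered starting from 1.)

3

Every operation that must precede Operation Delta has to come before it. Tracing all chains that end at Operation Delta, those operations are: Task Echo, Project Whiskey — 2 in total.
So at minimum 2 operations come before Operation Delta, putting Operation Delta no earlier than position 3. That position is achievable by scheduling exactly those predecessors first.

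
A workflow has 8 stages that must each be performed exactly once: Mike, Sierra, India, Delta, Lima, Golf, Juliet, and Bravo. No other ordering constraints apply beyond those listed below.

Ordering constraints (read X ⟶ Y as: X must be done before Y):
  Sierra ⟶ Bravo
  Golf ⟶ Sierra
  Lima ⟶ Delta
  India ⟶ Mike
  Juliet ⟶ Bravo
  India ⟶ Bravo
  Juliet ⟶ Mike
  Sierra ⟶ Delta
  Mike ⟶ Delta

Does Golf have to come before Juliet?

Nothing in the constraints links Golf and Juliet; they are unordered relative to each other.
So Golf can come before Juliet or after — it is not forced.

No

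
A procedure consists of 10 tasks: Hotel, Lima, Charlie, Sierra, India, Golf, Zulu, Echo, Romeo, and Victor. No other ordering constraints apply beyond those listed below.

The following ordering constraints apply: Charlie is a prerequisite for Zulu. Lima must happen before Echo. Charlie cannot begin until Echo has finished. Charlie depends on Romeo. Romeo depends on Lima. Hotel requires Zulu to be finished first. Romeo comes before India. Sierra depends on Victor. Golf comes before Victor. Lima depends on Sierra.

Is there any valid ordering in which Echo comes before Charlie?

Yes

The constraints force Echo before Charlie, so yes — every valid ordering has Echo earlier.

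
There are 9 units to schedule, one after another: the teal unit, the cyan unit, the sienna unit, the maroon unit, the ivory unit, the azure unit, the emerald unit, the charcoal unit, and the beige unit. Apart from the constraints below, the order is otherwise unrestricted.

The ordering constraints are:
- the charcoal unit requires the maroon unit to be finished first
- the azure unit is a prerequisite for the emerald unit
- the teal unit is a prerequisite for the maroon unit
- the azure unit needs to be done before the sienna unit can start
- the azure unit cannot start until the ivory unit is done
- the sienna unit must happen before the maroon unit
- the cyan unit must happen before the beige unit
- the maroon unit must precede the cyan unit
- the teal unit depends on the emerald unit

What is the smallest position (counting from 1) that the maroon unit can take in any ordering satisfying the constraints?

Working backwards through the constraints from the maroon unit, its full set of required predecessors is the teal unit, the sienna unit, the ivory unit, the azure unit, the emerald unit — 5 of them.
So at minimum 5 units come before the maroon unit, putting the maroon unit no earlier than position 6. That position is achievable by scheduling exactly those predecessors first.

6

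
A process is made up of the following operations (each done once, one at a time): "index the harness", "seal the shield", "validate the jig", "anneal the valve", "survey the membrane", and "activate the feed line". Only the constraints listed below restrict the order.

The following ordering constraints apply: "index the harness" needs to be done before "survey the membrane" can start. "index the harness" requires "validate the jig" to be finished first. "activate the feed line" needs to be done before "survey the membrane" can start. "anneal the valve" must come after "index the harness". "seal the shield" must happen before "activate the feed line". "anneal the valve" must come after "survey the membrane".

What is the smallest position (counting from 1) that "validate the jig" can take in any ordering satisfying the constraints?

1

No constraint forces any other operation before "validate the jig", so it can be placed first.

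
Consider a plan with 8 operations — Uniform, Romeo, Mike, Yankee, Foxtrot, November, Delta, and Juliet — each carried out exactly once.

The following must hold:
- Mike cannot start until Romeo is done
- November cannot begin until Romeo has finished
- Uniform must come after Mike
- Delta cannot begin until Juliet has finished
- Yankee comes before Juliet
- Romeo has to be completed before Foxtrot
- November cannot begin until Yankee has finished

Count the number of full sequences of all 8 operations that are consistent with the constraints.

2 operations have no prerequisites (Romeo, Yankee), so any of them could come first.
Counting all ways to extend the partial order to a total order gives 567.

567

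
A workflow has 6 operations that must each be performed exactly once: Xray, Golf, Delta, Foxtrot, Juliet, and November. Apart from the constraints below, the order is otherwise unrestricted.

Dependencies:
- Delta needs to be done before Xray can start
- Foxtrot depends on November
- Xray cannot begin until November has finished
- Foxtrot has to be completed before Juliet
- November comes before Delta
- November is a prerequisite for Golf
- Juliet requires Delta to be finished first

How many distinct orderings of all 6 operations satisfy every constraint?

25

Only November has no prerequisites, so it must go first.
Counting all ways to extend the partial order to a total order gives 25.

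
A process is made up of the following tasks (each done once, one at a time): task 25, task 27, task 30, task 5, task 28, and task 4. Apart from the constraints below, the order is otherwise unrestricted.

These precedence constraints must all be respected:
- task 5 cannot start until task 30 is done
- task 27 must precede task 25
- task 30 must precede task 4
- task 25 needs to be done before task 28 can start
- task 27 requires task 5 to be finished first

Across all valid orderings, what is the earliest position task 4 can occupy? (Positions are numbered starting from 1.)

The only task forced before task 4 (directly or transitively) is task 30.
With 1 mandatory predecessor, the earliest task 4 can sit is position 1+1 = 2, and placing just that one first achieves it.

2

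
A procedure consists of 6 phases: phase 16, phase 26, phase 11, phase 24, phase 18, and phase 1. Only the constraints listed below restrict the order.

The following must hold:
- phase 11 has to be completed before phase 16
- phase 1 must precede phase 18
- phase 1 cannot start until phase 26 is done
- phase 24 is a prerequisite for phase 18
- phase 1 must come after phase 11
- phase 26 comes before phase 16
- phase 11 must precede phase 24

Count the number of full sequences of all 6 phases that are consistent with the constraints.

2 phases have no prerequisites (phase 26, phase 11), so any of them could come first.
Enumerating by repeatedly choosing an available phase (one whose prerequisites are all placed) gives 19 distinct complete orderings.

19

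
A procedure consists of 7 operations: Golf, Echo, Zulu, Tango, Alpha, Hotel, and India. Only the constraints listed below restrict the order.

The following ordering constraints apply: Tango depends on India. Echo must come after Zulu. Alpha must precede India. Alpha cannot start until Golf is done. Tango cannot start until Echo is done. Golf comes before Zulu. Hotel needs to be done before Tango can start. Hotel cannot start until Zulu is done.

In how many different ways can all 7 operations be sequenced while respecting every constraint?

20

Golf is the only operation with nothing required before it, so every ordering starts there.
Systematically extending each partial ordering one operation at a time and counting, there are 20 complete orderings.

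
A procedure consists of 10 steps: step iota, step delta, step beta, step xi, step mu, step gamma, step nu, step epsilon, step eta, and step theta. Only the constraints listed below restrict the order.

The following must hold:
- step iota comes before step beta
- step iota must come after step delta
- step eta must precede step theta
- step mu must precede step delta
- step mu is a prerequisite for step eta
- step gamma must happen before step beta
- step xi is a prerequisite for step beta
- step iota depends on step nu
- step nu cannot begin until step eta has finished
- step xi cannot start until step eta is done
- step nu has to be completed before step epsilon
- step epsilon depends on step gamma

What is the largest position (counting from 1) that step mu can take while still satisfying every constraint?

2

Following every chain forward from step mu, the steps that must come later are step iota, step delta, step beta, step xi, step nu, step epsilon, step eta, step theta — 8 of them.
So at least 8 steps follow step mu, putting step mu no later than position 2. That position is achievable by scheduling everything else first.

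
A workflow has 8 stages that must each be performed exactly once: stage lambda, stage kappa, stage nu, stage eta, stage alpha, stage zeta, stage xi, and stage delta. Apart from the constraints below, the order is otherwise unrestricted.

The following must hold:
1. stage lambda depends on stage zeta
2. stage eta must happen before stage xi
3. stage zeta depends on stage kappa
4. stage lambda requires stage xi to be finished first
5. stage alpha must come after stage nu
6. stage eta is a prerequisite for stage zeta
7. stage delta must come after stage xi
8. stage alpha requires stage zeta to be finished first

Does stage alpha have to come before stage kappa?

The constraints actually force stage kappa before stage alpha (via stage kappa → stage zeta → stage alpha), not the other way around.
So stage alpha never precedes stage kappa.

No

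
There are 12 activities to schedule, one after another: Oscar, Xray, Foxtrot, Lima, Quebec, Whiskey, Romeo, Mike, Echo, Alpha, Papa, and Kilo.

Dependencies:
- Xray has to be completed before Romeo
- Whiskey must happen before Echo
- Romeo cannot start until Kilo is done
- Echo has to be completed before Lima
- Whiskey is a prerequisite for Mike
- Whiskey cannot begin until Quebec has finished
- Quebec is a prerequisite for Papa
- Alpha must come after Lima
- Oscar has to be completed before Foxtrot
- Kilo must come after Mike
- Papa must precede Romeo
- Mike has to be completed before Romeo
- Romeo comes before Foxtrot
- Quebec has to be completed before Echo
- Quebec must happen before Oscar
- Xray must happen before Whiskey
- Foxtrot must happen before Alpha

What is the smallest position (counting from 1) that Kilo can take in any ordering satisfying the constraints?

5

Working backwards through the constraints from Kilo, its full set of required predecessors is Xray, Quebec, Whiskey, Mike — 4 of them.
So at minimum 4 activities come before Kilo, putting Kilo no earlier than position 5. That position is achievable by scheduling exactly those predecessors first.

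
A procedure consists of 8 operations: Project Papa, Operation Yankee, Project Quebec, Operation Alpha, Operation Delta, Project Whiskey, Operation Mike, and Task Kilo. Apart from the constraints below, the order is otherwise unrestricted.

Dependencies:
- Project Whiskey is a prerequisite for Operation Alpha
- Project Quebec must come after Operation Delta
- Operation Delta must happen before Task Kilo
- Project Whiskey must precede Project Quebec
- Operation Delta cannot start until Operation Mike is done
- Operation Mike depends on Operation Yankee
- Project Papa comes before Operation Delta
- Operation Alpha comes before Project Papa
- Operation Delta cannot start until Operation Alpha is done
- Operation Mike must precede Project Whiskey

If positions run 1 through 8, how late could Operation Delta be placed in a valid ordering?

Every operation that must follow Operation Delta has to come after it. Tracing all chains starting from Operation Delta, those operations are: Project Quebec, Task Kilo — 2 in total.
So at least 2 operations follow Operation Delta, putting Operation Delta no later than position 6. That position is achievable by scheduling everything else first.

6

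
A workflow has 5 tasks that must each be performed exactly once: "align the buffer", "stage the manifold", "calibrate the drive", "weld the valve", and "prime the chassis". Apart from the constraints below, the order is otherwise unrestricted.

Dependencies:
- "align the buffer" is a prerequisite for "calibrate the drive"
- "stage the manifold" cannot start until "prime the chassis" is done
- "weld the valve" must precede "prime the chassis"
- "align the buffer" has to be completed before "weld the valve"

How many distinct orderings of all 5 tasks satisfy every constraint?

4

Only "align the buffer" has no prerequisites, so it must go first.
Counting all ways to extend the partial order to a total order gives 4.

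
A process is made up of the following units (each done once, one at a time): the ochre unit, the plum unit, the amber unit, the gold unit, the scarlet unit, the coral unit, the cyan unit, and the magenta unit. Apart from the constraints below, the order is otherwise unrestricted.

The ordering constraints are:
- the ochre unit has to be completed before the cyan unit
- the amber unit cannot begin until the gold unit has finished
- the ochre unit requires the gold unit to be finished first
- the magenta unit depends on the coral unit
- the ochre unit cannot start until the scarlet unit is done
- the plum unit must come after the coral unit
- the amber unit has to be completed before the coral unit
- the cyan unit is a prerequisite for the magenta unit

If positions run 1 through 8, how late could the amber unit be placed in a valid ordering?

Following every chain forward from the amber unit, the units that must come later are the plum unit, the coral unit, the magenta unit — 3 of them.
So at least 3 units follow the amber unit, putting the amber unit no later than position 5. That position is achievable by scheduling everything else first.

5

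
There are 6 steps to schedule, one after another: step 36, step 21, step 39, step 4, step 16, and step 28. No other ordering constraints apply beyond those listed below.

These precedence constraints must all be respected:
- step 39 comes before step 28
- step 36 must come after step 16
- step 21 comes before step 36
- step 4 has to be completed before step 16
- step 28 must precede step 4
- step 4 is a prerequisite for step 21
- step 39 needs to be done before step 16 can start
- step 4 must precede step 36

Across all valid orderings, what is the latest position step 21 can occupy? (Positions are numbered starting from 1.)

5

Following the constraints forward from step 21, its only required successor is step 36.
So at least 1 step follows step 21, putting step 21 no later than position 5. That position is achievable by scheduling everything else first.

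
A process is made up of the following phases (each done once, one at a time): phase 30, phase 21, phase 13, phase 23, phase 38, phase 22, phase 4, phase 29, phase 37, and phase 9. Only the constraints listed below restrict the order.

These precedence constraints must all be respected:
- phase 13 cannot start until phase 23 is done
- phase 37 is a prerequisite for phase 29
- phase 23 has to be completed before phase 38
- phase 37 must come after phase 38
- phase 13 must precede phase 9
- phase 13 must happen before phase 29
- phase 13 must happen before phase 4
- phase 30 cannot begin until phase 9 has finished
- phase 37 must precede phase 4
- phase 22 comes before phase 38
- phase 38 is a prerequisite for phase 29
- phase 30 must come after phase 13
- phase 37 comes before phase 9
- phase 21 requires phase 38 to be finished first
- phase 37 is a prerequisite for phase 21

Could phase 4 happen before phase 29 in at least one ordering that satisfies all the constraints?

Yes

The constraints leave phase 4 and phase 29 unordered relative to each other; nothing requires phase 29 earlier.
So a valid ordering placing phase 4 earlier than phase 29 exists.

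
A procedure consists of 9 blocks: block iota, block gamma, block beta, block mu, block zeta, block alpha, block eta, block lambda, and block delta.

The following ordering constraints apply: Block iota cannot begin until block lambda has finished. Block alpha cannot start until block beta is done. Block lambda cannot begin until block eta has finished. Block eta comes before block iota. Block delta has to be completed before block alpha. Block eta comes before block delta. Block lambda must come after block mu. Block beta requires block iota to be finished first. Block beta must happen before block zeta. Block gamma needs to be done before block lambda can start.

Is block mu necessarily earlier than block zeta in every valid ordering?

Yes

There is a constraint chain block mu → block lambda → block iota → block beta → block zeta.
Hence block mu necessarily comes before block zeta.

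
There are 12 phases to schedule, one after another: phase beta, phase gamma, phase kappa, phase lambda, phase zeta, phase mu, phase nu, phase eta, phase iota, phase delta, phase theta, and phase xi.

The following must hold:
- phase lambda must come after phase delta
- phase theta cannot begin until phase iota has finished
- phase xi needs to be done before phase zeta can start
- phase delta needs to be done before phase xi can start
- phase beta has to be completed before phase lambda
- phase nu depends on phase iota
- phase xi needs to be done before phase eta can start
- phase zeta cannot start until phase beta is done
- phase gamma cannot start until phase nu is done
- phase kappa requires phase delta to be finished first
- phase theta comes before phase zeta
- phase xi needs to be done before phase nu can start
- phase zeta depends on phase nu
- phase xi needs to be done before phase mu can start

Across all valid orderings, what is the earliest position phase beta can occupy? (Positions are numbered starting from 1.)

Nothing is required before phase beta; it can be the very first phase.

1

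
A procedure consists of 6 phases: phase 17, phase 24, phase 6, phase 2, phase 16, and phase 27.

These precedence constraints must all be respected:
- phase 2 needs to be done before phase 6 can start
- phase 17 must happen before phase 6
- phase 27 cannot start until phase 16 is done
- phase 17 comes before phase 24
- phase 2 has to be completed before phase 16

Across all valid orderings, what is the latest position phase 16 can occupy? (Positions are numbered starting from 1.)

5

The only phase forced after phase 16 (directly or by a chain) is phase 27.
So at least 1 phase follows phase 16, putting phase 16 no later than position 5. That position is achievable by scheduling everything else first.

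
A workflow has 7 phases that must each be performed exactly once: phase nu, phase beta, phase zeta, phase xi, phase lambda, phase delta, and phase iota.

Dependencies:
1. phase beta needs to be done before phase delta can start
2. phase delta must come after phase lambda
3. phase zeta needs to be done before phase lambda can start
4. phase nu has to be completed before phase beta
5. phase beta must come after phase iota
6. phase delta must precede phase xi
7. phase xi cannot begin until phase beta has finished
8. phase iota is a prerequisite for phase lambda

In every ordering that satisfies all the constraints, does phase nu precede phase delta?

Yes

Tracing the constraints gives a chain: phase nu → phase beta → phase delta.
That forces phase nu before phase delta in every valid schedule.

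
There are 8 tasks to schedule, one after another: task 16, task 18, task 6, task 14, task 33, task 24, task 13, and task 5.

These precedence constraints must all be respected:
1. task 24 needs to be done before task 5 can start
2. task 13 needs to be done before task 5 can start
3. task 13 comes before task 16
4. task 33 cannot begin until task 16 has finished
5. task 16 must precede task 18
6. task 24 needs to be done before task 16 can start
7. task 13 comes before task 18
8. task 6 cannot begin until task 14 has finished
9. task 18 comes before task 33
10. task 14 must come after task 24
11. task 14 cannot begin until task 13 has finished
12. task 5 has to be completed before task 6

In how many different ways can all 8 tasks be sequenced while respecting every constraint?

80

The tasks with no prerequisites are task 24, task 13; any of them can be placed first.
Systematically extending each partial ordering one task at a time and counting, there are 80 complete orderings.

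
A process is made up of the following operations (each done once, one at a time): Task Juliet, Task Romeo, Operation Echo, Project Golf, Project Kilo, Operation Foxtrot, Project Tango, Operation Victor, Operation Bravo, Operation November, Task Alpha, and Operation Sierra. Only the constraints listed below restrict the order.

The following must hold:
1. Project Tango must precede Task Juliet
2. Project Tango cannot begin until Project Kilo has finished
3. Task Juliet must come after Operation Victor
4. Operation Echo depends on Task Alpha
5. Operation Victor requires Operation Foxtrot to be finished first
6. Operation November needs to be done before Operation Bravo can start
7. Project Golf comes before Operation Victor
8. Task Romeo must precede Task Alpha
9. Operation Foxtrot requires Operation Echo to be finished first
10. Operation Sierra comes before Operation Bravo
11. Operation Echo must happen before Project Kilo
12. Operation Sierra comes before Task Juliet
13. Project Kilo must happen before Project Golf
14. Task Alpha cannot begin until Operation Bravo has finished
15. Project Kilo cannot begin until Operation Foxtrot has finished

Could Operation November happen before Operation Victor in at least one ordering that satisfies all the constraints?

Operation November is actually forced before Operation Victor by the constraints, so certainly some valid ordering has Operation November first.

Yes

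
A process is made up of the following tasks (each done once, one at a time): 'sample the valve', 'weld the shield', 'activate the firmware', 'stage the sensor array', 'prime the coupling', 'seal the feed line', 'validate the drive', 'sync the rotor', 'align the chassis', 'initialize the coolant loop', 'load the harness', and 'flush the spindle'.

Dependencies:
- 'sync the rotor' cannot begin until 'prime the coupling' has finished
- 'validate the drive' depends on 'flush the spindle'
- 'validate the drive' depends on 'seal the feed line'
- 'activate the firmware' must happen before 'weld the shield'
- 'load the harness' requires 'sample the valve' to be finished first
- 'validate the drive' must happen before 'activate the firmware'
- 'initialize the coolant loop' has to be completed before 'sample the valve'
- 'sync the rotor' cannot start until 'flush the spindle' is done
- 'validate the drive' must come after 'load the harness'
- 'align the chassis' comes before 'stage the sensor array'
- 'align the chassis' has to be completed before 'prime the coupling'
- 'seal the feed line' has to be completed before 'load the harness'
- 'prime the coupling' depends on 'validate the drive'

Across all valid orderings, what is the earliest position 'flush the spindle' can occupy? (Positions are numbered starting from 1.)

1

Nothing is required before 'flush the spindle'; it can be the very first task.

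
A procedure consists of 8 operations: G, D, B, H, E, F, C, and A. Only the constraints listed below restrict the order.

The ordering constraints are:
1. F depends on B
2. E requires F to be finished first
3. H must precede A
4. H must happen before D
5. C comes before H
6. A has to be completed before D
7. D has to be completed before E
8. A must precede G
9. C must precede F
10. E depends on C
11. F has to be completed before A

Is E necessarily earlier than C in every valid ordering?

No

The constraints actually force C before E (via C → E), not the other way around.
So E never precedes C.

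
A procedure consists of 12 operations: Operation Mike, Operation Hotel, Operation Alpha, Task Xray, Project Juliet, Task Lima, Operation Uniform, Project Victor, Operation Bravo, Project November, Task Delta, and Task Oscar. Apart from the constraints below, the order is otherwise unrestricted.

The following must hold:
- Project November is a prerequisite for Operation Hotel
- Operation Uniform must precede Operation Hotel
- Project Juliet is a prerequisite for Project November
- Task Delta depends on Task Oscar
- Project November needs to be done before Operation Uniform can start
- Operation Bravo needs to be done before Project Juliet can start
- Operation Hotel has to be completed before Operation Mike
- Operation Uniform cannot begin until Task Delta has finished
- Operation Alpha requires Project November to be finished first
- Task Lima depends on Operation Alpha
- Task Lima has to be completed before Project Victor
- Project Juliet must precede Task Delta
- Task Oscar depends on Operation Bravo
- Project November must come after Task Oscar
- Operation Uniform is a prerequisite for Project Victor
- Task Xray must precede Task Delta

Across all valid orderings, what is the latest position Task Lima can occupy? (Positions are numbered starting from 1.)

The only operation forced after Task Lima (directly or by a chain) is Project Victor.
With 1 mandatory successor out of 12 operations total, the latest slot for Task Lima is 12−1 = 11, and it's reachable by doing all non-successors before Task Lima.

11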